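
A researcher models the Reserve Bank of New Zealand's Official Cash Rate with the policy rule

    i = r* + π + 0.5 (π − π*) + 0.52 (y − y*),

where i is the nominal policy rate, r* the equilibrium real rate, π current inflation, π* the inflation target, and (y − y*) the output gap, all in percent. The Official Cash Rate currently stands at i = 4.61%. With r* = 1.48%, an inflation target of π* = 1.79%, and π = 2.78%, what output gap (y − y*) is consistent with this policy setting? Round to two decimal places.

-0.28%

0.52 (y − y*) = 4.61 − 1.48 − 2.78 − 0.5 × (2.78 − 1.79) = -0.145
(y − y*) = -0.145 / 0.52 = -0.28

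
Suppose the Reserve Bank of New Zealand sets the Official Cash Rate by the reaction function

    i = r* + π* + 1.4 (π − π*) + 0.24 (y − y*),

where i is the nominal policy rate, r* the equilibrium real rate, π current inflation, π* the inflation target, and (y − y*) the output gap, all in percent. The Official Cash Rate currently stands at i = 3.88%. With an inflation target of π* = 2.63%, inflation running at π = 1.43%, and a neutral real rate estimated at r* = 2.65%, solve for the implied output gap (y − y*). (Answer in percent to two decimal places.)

1.17%

0.24 (y − y*) = 3.88 − 2.65 − 2.63 − 1.4 × (1.43 − 2.63) = 0.28
(y − y*) = 0.28 / 0.24 = 1.17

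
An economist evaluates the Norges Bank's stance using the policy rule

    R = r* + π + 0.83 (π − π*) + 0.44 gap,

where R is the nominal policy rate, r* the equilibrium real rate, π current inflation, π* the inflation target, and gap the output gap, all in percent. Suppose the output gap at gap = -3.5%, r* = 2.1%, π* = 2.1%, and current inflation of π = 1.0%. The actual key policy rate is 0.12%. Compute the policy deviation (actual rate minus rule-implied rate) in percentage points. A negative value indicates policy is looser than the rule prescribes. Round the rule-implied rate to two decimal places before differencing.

-0.53 pp

R = 2.1 + 1.0 + 0.83 × (1.0 − 2.1) + 0.44 × (-3.5)
   = 2.1 + 1 − 0.913 − 1.54 = 0.65
Deviation = 0.12 − 0.65 = -0.53 pp.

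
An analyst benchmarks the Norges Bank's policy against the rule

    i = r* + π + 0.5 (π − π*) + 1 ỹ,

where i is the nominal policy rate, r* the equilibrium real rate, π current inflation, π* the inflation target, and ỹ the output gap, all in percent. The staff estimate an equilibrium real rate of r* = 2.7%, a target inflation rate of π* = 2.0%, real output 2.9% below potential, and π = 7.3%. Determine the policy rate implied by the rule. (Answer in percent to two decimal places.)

Output 2.9% below potential → ỹ = -2.9.
i = 2.7 + 7.3 + 0.5 × (7.3 − 2.0) + 1 × (-2.9)
   = 2.7 + 7.3 + 2.65 − 2.9 = 9.75

9.75%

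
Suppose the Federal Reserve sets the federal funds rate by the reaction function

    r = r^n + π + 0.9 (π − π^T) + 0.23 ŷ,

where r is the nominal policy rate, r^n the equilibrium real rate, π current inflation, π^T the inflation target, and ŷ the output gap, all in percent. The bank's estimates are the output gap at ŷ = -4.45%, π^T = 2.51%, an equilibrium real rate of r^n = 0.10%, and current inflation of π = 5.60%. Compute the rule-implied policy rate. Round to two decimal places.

7.46%

r = 0.10 + 5.60 + 0.9 × (5.60 − 2.51) + 0.23 × (-4.45)
   = 0.10 + 5.6 + 2.781 − 1.0235 = 7.46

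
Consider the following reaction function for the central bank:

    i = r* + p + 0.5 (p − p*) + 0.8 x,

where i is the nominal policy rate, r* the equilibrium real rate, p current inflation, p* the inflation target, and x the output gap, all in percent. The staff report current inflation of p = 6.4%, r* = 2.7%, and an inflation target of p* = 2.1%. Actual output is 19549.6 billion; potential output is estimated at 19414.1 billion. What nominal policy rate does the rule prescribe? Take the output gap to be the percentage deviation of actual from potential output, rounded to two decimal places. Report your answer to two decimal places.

11.81%

Output gap = 100 × (19549.6 − 19414.1) / 19414.1 = 0.70%.
i = 2.70 + 6.40 + 0.5 × (6.40 − 2.10) + 0.8 × 0.70
   = 2.70 + 6.4 + 2.15 + 0.56 = 11.81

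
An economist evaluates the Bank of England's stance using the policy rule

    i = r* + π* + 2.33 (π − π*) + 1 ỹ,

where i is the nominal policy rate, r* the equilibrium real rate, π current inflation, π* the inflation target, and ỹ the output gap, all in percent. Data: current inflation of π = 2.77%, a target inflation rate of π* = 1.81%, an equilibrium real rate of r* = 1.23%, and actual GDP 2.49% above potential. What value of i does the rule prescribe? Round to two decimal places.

Output 2.49% above potential → ỹ = 2.49.
i = 1.23 + 1.81 + 2.33 × (2.77 − 1.81) + 1 × 2.49
   = 1.23 + 1.81 + 2.2368 + 2.49 = 7.77

7.77%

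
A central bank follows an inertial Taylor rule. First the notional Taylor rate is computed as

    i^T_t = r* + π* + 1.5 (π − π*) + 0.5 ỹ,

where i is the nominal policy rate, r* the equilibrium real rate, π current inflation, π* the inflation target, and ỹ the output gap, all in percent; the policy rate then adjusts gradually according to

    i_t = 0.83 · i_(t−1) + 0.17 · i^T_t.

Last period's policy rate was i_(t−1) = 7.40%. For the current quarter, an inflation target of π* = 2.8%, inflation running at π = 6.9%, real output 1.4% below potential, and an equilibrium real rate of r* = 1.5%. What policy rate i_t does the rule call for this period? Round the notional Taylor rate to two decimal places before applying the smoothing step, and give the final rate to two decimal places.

Output 1.4% below potential → ỹ = -1.4.
i^T_t = 1.5 + 2.8 + 1.5 × (6.9 − 2.8) + 0.5 × (-1.4)
   = 1.5 + 2.8 + 6.15 − 0.7 = 9.75
i_t = 0.83 × 7.40 + 0.17 × 9.75 = 6.142 + 1.6575 = 7.80

7.80%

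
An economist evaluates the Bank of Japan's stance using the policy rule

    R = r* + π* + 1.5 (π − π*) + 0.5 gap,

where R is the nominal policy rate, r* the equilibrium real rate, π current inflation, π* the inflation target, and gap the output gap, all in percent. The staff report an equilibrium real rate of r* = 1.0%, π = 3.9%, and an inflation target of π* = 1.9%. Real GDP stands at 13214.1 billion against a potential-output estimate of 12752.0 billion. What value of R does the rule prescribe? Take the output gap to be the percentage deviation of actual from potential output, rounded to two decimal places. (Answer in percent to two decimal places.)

7.71%

Output gap = 100 × (13214.1 − 12752.0) / 12752.0 = 3.62%.
R = 1.00 + 1.90 + 1.5 × (3.90 − 1.90) + 0.5 × 3.62
   = 1.00 + 1.9 + 3 + 1.81 = 7.71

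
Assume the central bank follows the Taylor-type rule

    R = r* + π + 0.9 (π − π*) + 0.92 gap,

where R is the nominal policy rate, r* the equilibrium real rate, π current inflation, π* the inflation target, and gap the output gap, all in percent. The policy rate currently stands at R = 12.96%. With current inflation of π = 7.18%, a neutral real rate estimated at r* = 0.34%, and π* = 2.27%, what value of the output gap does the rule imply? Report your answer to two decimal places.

0.92 gap = 12.96 − 0.34 − 7.18 − 0.9 × (7.18 − 2.27) = 1.021
gap = 1.021 / 0.92 = 1.11

1.11%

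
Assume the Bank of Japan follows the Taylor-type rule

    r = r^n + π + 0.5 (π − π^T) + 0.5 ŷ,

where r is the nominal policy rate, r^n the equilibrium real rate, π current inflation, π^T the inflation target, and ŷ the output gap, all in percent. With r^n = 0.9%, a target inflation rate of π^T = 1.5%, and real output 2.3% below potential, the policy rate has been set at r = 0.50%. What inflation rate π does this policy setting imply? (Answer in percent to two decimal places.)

Output 2.3% below potential → ŷ = -2.3.
Collecting π: r = r^n + (1 + 0.5) π − 0.5 π^T + 0.5 ŷ
1.5 π = 0.50 − 0.9 + 0.5 × 1.5 − 0.5 × (-2.3) = 1.5
π = 1.5 / 1.5 = 1.00

1.00%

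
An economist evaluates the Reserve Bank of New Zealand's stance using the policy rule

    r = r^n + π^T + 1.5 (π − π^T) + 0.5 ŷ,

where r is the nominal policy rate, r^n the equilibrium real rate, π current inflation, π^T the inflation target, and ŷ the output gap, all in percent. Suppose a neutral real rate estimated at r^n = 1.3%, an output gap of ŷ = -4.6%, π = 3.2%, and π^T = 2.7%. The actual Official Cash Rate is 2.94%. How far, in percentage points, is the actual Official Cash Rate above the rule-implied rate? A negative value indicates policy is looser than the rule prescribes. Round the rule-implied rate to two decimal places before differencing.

0.49 pp

r = 1.3 + 2.7 + 1.5 × (3.2 − 2.7) + 0.5 × (-4.6)
   = 1.3 + 2.7 + 0.75 − 2.3 = 2.45
Deviation = 2.94 − 2.45 = 0.49 pp.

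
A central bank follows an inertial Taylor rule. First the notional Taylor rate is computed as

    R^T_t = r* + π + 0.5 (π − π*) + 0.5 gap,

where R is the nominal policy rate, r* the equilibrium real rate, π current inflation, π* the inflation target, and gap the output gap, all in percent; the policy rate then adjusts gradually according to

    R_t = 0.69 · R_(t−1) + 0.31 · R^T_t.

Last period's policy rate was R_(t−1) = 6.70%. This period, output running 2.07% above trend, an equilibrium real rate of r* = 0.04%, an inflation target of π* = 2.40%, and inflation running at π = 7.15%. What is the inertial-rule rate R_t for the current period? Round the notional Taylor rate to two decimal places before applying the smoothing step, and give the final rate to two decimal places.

7.91%

Output 2.07% above potential → gap = 2.07.
R^T_t = 0.04 + 7.15 + 0.5 × (7.15 − 2.40) + 0.5 × 2.07
   = 0.04 + 7.15 + 2.375 + 1.035 = 10.60
R_t = 0.69 × 6.70 + 0.31 × 10.60 = 4.623 + 3.286 = 7.91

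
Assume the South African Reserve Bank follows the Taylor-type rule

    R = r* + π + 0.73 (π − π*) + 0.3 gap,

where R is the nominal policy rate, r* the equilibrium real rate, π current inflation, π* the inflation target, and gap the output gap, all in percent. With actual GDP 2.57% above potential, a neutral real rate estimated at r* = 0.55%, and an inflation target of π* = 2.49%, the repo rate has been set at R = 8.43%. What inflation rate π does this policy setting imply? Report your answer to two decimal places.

Output 2.57% above potential → gap = 2.57.
Collecting π: R = r* + (1 + 0.73) π − 0.73 π* + 0.3 gap
1.73 π = 8.43 − 0.55 + 0.73 × 2.49 − 0.3 × 2.57 = 8.9267
π = 8.9267 / 1.73 = 5.16

5.16%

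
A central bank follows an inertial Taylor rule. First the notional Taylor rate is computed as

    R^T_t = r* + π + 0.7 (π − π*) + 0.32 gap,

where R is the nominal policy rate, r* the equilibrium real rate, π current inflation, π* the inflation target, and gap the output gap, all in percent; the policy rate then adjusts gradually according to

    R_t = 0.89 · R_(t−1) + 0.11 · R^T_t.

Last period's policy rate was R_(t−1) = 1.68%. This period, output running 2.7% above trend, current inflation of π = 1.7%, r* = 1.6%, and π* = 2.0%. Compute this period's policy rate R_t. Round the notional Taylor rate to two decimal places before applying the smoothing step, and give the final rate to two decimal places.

1.93%

Output 2.7% above potential → gap = 2.7.
R^T_t = 1.6 + 1.7 + 0.7 × (1.7 − 2.0) + 0.32 × 2.7
   = 1.6 + 1.7 − 0.21 + 0.864 = 3.95
R_t = 0.89 × 1.68 + 0.11 × 3.95 = 1.4952 + 0.4345 = 1.93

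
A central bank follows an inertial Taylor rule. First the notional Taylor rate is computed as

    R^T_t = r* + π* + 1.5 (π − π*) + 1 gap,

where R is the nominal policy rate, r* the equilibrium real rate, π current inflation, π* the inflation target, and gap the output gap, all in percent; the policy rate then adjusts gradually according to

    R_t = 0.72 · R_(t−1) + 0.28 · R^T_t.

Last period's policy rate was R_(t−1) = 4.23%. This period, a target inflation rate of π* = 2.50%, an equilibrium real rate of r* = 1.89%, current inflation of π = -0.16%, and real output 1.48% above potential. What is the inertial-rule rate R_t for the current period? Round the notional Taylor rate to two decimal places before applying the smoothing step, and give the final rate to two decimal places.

3.57%

Output 1.48% above potential → gap = 1.48.
R^T_t = 1.89 + 2.50 + 1.5 × (-0.16 − 2.50) + 1 × 1.48
   = 1.89 + 2.5 − 3.99 + 1.48 = 1.88
R_t = 0.72 × 4.23 + 0.28 × 1.88 = 3.0456 + 0.5264 = 3.57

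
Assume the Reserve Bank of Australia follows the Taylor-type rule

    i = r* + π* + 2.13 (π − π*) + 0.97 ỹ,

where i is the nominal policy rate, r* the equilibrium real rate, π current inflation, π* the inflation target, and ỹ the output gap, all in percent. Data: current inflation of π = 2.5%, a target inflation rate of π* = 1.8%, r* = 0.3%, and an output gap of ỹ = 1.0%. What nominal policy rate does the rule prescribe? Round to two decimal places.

i = 0.3 + 1.8 + 2.13 × (2.5 − 1.8) + 0.97 × 1.0
   = 0.3 + 1.8 + 1.491 + 0.97 = 4.56

4.56%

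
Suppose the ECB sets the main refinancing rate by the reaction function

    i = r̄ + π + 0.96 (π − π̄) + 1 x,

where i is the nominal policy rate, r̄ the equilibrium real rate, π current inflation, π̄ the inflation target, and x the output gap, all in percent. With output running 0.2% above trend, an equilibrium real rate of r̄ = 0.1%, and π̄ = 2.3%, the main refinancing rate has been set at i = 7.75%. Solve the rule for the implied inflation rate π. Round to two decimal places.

4.93%

Output 0.2% above potential → x = 0.2.
Collecting π: i = r̄ + (1 + 0.96) π − 0.96 π̄ + 1 x
1.96 π = 7.75 − 0.1 + 0.96 × 2.3 − 1 × 0.2 = 9.658
π = 9.658 / 1.96 = 4.93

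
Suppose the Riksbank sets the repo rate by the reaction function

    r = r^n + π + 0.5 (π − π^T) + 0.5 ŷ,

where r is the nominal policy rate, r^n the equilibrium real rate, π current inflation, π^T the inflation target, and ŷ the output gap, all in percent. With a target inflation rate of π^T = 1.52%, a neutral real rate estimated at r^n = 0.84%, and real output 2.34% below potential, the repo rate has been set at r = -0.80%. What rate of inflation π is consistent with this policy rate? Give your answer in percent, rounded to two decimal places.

Output 2.34% below potential → ŷ = -2.34.
Collecting π: r = r^n + (1 + 0.5) π − 0.5 π^T + 0.5 ŷ
1.5 π = -0.80 − 0.84 + 0.5 × 1.52 − 0.5 × (-2.34) = 0.29
π = 0.29 / 1.5 = 0.19

0.19%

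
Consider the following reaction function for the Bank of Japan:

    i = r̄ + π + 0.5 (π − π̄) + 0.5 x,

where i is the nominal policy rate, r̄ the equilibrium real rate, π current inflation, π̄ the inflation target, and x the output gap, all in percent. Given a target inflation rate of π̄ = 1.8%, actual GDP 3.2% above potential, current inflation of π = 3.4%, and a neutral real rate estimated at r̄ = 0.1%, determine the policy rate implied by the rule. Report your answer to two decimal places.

Output 3.2% above potential → x = 3.2.
i = 0.1 + 3.4 + 0.5 × (3.4 − 1.8) + 0.5 × 3.2
   = 0.1 + 3.4 + 0.8 + 1.6 = 5.90

5.90%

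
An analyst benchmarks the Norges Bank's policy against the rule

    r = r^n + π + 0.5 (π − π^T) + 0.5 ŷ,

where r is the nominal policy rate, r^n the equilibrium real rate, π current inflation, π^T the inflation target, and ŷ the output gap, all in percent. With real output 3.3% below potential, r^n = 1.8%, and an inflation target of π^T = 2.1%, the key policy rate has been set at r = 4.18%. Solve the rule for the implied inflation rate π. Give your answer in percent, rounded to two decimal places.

3.39%

Output 3.3% below potential → ŷ = -3.3.
Collecting π: r = r^n + (1 + 0.5) π − 0.5 π^T + 0.5 ŷ
1.5 π = 4.18 − 1.8 + 0.5 × 2.1 − 0.5 × (-3.3) = 5.08
π = 5.08 / 1.5 = 3.39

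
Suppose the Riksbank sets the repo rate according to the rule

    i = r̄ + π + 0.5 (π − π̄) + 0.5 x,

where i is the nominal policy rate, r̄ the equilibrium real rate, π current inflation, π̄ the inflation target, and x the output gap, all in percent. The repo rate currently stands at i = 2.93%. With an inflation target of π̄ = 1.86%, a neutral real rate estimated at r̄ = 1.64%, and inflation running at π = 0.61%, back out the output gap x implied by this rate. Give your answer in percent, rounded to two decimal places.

0.5 x = 2.93 − 1.64 − 0.61 − 0.5 × (0.61 − 1.86) = 1.305
x = 1.305 / 0.5 = 2.61

2.61%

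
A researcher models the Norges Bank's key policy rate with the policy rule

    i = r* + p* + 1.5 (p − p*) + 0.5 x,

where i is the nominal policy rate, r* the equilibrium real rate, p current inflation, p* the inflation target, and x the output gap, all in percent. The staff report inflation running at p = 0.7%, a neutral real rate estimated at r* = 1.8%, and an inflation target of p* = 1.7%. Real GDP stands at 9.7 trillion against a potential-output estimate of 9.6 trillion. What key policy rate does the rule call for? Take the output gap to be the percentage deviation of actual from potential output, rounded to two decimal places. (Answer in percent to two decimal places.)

Output gap = 100 × (9.7 − 9.6) / 9.6 = 1.04%.
i = 1.80 + 1.70 + 1.5 × (0.70 − 1.70) + 0.5 × 1.04
   = 1.80 + 1.7 − 1.5 + 0.52 = 2.52

2.52%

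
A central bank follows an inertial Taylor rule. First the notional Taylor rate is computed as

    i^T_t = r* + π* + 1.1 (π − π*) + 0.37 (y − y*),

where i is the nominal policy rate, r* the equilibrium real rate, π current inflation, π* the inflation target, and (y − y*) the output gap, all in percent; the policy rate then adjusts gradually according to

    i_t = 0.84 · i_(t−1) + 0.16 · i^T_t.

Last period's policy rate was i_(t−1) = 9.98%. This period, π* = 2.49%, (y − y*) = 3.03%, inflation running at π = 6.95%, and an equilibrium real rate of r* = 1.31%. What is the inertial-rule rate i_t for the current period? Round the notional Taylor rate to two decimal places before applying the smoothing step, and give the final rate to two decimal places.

i^T_t = 1.31 + 2.49 + 1.1 × (6.95 − 2.49) + 0.37 × 3.03
   = 1.31 + 2.49 + 4.906 + 1.1211 = 9.83
i_t = 0.84 × 9.98 + 0.16 × 9.83 = 8.3832 + 1.5728 = 9.96

9.96%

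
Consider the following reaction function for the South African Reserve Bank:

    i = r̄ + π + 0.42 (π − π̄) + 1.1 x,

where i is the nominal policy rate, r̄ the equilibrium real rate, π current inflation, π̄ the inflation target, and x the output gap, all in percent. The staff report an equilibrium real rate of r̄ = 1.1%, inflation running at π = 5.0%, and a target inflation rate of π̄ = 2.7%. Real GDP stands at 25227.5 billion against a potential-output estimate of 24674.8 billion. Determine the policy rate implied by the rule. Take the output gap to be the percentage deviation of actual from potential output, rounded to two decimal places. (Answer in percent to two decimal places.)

Output gap = 100 × (25227.5 − 24674.8) / 24674.8 = 2.24%.
i = 1.10 + 5.00 + 0.42 × (5.00 − 2.70) + 1.1 × 2.24
   = 1.10 + 5 + 0.966 + 2.464 = 9.53

9.53%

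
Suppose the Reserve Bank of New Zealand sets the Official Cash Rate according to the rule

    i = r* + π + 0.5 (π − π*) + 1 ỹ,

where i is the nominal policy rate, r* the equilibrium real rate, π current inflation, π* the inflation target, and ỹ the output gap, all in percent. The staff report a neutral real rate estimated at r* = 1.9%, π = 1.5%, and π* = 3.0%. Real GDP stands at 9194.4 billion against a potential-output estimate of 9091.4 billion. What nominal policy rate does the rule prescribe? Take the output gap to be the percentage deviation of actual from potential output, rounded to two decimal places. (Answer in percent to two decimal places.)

Output gap = 100 × (9194.4 − 9091.4) / 9091.4 = 1.13%.
i = 1.90 + 1.50 + 0.5 × (1.50 − 3.00) + 1 × 1.13
   = 1.90 + 1.5 − 0.75 + 1.13 = 3.78

3.78%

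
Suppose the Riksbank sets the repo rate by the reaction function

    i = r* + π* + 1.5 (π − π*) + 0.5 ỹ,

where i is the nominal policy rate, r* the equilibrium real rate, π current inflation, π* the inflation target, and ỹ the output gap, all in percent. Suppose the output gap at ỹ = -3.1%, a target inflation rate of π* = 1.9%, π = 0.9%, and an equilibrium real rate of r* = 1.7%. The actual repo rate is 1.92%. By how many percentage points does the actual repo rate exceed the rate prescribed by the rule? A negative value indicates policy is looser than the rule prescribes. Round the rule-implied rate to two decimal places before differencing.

1.37 pp

i = 1.7 + 1.9 + 1.5 × (0.9 − 1.9) + 0.5 × (-3.1)
   = 1.7 + 1.9 − 1.5 − 1.55 = 0.55
Deviation = 1.92 − 0.55 = 1.37 pp.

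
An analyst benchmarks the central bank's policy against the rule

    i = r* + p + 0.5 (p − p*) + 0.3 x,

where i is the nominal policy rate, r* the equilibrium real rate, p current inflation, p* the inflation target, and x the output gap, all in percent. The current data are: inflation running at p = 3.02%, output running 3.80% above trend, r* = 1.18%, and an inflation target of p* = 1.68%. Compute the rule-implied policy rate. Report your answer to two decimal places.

Output 3.80% above potential → x = 3.80.
i = 1.18 + 3.02 + 0.5 × (3.02 − 1.68) + 0.3 × 3.80
   = 1.18 + 3.02 + 0.67 + 1.14 = 6.01

6.01%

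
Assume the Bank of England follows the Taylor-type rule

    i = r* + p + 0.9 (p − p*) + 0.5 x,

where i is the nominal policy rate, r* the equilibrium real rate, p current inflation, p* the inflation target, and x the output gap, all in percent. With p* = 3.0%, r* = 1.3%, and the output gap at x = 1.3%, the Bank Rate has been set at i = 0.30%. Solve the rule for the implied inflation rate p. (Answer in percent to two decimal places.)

Collecting p: i = r* + (1 + 0.9) p − 0.9 p* + 0.5 x
1.9 p = 0.30 − 1.3 + 0.9 × 3.0 − 0.5 × 1.3 = 1.05
p = 1.05 / 1.9 = 0.55

0.55%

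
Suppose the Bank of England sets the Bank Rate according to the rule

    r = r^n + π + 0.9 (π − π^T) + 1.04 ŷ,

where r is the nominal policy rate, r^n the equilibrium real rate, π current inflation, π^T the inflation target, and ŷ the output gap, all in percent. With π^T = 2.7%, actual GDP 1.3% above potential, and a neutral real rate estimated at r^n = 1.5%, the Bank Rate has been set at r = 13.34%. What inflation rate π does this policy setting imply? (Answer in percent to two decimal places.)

6.80%

Output 1.3% above potential → ŷ = 1.3.
Collecting π: r = r^n + (1 + 0.9) π − 0.9 π^T + 1.04 ŷ
1.9 π = 13.34 − 1.5 + 0.9 × 2.7 − 1.04 × 1.3 = 12.918
π = 12.918 / 1.9 = 6.80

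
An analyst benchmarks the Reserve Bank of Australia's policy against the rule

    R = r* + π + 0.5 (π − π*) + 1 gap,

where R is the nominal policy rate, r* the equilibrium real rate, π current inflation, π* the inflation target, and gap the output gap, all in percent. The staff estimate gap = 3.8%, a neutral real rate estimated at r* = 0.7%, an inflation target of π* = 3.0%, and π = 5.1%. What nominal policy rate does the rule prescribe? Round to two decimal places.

10.65%

R = 0.7 + 5.1 + 0.5 × (5.1 − 3.0) + 1 × 3.8
   = 0.7 + 5.1 + 1.05 + 3.8 = 10.65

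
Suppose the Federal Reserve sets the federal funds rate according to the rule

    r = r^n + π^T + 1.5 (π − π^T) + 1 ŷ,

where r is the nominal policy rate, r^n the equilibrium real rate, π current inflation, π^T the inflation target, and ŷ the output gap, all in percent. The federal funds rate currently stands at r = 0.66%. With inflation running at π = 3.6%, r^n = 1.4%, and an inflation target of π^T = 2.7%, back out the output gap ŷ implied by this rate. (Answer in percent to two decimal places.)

1 ŷ = 0.66 − 1.4 − 2.7 − 1.5 × (3.6 − 2.7) = -4.79
ŷ = -4.79 / 1 = -4.79

-4.79%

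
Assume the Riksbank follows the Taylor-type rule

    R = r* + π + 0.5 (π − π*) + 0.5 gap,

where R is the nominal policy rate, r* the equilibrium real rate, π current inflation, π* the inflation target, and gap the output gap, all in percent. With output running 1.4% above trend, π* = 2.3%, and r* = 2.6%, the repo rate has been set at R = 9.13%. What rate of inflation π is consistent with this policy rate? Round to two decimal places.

Output 1.4% above potential → gap = 1.4.
Collecting π: R = r* + (1 + 0.5) π − 0.5 π* + 0.5 gap
1.5 π = 9.13 − 2.6 + 0.5 × 2.3 − 0.5 × 1.4 = 6.98
π = 6.98 / 1.5 = 4.65

4.65%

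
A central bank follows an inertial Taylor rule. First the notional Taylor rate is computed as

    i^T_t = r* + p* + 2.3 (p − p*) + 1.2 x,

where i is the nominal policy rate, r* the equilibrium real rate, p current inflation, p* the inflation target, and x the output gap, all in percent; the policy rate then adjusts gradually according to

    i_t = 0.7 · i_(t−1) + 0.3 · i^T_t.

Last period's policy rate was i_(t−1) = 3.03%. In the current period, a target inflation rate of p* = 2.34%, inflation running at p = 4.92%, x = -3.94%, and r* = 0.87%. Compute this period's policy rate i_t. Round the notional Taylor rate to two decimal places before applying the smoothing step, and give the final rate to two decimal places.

i^T_t = 0.87 + 2.34 + 2.3 × (4.92 − 2.34) + 1.2 × (-3.94)
   = 0.87 + 2.34 + 5.934 − 4.728 = 4.42
i_t = 0.7 × 3.03 + 0.3 × 4.42 = 2.121 + 1.326 = 3.45

3.45%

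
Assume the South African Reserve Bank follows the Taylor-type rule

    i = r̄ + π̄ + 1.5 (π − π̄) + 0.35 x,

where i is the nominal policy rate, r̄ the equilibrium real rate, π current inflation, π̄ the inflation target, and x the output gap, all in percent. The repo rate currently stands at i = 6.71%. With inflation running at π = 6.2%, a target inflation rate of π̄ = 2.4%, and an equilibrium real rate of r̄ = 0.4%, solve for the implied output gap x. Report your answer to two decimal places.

0.35 x = 6.71 − 0.4 − 2.4 − 1.5 × (6.2 − 2.4) = -1.79
x = -1.79 / 0.35 = -5.11

-5.11%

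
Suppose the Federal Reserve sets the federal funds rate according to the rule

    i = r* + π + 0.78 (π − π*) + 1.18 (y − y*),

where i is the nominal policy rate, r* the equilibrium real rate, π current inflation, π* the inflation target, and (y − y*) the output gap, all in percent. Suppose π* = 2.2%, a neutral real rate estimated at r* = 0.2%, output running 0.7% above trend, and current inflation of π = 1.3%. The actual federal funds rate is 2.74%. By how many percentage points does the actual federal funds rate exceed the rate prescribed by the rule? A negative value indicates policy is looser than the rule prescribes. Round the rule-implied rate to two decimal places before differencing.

Output 0.7% above potential → (y − y*) = 0.7.
i = 0.2 + 1.3 + 0.78 × (1.3 − 2.2) + 1.18 × 0.7
   = 0.2 + 1.3 − 0.702 + 0.826 = 1.62
Deviation = 2.74 − 1.62 = 1.12 pp.

1.12 pp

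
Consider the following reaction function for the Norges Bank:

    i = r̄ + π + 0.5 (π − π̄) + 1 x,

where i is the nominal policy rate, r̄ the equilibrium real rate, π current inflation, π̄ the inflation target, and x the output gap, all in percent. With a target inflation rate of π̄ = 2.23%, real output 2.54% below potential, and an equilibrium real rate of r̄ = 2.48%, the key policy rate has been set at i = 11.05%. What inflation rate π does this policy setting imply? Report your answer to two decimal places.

8.15%

Output 2.54% below potential → x = -2.54.
Collecting π: i = r̄ + (1 + 0.5) π − 0.5 π̄ + 1 x
1.5 π = 11.05 − 2.48 + 0.5 × 2.23 − 1 × (-2.54) = 12.225
π = 12.225 / 1.5 = 8.15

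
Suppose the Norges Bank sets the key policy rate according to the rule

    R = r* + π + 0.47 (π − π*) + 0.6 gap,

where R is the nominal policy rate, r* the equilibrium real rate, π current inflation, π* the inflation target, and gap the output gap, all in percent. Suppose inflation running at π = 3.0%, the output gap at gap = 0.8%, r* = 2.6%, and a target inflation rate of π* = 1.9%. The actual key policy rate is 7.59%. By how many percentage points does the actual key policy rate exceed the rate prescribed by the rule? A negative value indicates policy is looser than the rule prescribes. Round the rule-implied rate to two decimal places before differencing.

R = 2.6 + 3.0 + 0.47 × (3.0 − 1.9) + 0.6 × 0.8
   = 2.6 + 3 + 0.517 + 0.48 = 6.60
Deviation = 7.59 − 6.60 = 0.99 pp.

0.99 pp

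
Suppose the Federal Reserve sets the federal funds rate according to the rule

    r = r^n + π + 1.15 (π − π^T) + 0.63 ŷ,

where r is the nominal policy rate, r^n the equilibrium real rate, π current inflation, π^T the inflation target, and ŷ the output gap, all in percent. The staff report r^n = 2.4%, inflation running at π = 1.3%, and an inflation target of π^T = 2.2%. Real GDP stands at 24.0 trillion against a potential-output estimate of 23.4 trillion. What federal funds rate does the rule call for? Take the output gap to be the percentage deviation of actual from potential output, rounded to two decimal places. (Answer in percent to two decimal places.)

4.28%

Output gap = 100 × (24.0 − 23.4) / 23.4 = 2.56%.
r = 2.40 + 1.30 + 1.15 × (1.30 − 2.20) + 0.63 × 2.56
   = 2.40 + 1.3 − 1.035 + 1.6128 = 4.28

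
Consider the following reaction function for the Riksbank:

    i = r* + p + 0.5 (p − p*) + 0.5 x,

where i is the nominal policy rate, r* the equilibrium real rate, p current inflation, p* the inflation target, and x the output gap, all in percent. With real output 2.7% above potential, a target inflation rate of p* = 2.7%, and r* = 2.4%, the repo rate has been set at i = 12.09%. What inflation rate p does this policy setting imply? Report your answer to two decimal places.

Output 2.7% above potential → x = 2.7.
Collecting p: i = r* + (1 + 0.5) p − 0.5 p* + 0.5 x
1.5 p = 12.09 − 2.4 + 0.5 × 2.7 − 0.5 × 2.7 = 9.69
p = 9.69 / 1.5 = 6.46

6.46%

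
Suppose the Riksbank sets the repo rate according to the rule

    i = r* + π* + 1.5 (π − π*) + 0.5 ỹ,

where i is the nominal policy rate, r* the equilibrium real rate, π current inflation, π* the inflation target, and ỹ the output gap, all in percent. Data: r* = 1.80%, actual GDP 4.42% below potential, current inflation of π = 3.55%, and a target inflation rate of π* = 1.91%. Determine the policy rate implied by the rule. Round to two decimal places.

3.96%

Output 4.42% below potential → ỹ = -4.42.
i = 1.80 + 1.91 + 1.5 × (3.55 − 1.91) + 0.5 × (-4.42)
   = 1.80 + 1.91 + 2.46 − 2.21 = 3.96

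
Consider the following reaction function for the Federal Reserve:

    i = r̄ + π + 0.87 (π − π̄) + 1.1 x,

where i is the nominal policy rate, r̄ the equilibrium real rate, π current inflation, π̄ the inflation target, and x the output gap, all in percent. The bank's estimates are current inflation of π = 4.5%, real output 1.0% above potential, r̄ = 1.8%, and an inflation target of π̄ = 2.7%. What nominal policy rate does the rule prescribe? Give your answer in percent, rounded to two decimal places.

Output 1.0% above potential → x = 1.0.
i = 1.8 + 4.5 + 0.87 × (4.5 − 2.7) + 1.1 × 1.0
   = 1.8 + 4.5 + 1.566 + 1.1 = 8.97

8.97%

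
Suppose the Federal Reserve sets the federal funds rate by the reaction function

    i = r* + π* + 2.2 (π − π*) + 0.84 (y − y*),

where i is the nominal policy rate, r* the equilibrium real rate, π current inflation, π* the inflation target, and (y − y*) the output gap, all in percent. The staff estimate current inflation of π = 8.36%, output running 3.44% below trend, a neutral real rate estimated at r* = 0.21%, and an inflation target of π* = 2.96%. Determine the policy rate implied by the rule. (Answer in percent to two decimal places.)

Output 3.44% below potential → (y − y*) = -3.44.
i = 0.21 + 2.96 + 2.2 × (8.36 − 2.96) + 0.84 × (-3.44)
   = 0.21 + 2.96 + 11.88 − 2.8896 = 12.16

12.16%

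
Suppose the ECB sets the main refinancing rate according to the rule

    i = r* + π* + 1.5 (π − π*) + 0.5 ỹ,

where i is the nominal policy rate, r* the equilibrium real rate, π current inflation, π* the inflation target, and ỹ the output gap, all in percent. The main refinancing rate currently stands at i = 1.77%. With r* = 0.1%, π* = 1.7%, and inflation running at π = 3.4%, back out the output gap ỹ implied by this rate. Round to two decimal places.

0.5 ỹ = 1.77 − 0.1 − 1.7 − 1.5 × (3.4 − 1.7) = -2.58
ỹ = -2.58 / 0.5 = -5.16

-5.16%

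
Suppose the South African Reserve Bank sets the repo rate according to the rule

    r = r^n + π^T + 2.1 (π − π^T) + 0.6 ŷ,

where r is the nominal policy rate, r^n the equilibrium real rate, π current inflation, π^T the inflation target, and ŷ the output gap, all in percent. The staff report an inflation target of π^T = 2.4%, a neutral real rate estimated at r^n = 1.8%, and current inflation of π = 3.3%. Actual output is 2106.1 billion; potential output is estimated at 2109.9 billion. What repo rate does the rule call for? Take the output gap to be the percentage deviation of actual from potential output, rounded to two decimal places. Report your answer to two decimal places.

5.98%

Output gap = 100 × (2106.1 − 2109.9) / 2109.9 = -0.18%.
r = 1.80 + 2.40 + 2.1 × (3.30 − 2.40) + 0.6 × (-0.18)
   = 1.80 + 2.4 + 1.89 − 0.108 = 5.98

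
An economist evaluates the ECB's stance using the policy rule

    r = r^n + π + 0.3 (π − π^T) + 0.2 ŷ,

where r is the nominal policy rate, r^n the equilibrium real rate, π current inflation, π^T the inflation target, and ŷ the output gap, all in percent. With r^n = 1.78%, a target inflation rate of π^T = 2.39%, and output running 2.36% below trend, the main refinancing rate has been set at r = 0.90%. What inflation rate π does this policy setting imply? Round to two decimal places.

0.24%

Output 2.36% below potential → ŷ = -2.36.
Collecting π: r = r^n + (1 + 0.3) π − 0.3 π^T + 0.2 ŷ
1.3 π = 0.90 − 1.78 + 0.3 × 2.39 − 0.2 × (-2.36) = 0.309
π = 0.309 / 1.3 = 0.24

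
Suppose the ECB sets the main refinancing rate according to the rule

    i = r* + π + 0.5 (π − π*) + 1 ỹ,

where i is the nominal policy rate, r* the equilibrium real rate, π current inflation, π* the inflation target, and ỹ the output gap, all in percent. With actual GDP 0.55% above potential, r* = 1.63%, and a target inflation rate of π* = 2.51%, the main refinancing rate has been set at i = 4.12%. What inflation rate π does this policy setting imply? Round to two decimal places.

2.13%

Output 0.55% above potential → ỹ = 0.55.
Collecting π: i = r* + (1 + 0.5) π − 0.5 π* + 1 ỹ
1.5 π = 4.12 − 1.63 + 0.5 × 2.51 − 1 × 0.55 = 3.195
π = 3.195 / 1.5 = 2.13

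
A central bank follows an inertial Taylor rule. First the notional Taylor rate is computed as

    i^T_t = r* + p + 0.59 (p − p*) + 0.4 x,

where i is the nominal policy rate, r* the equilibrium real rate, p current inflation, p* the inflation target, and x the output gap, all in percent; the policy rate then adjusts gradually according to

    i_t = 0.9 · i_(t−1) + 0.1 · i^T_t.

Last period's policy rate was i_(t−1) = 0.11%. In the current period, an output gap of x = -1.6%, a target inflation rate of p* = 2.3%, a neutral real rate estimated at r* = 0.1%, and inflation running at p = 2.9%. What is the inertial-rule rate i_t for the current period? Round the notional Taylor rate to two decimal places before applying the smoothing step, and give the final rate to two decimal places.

0.37%

i^T_t = 0.1 + 2.9 + 0.59 × (2.9 − 2.3) + 0.4 × (-1.6)
   = 0.1 + 2.9 + 0.354 − 0.64 = 2.71
i_t = 0.9 × 0.11 + 0.1 × 2.71 = 0.099 + 0.271 = 0.37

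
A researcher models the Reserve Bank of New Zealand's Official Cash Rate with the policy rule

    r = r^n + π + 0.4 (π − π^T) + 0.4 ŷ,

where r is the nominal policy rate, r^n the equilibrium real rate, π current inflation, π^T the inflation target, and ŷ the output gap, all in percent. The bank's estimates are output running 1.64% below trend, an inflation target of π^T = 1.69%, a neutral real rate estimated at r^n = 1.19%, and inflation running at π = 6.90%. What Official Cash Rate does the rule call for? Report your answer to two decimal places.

9.52%

Output 1.64% below potential → ŷ = -1.64.
r = 1.19 + 6.90 + 0.4 × (6.90 − 1.69) + 0.4 × (-1.64)
   = 1.19 + 6.9 + 2.084 − 0.656 = 9.52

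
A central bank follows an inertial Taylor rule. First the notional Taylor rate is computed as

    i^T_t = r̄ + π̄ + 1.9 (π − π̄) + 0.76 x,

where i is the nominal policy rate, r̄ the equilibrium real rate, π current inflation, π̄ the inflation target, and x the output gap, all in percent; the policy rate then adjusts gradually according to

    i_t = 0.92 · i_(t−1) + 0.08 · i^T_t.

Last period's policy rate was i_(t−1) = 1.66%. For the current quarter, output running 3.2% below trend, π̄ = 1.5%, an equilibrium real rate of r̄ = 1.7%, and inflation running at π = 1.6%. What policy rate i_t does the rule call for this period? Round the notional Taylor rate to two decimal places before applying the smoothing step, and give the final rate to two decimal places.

Output 3.2% below potential → x = -3.2.
i^T_t = 1.7 + 1.5 + 1.9 × (1.6 − 1.5) + 0.76 × (-3.2)
   = 1.7 + 1.5 + 0.19 − 2.432 = 0.96
i_t = 0.92 × 1.66 + 0.08 × 0.96 = 1.5272 + 0.0768 = 1.60

1.60%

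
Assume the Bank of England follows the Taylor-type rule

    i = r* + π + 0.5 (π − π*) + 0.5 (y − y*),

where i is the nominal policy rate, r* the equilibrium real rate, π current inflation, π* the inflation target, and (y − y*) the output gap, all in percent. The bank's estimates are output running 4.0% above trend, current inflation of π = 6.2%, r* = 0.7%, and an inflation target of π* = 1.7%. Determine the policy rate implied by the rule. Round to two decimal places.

11.15%

Output 4.0% above potential → (y − y*) = 4.0.
i = 0.7 + 6.2 + 0.5 × (6.2 − 1.7) + 0.5 × 4.0
   = 0.7 + 6.2 + 2.25 + 2 = 11.15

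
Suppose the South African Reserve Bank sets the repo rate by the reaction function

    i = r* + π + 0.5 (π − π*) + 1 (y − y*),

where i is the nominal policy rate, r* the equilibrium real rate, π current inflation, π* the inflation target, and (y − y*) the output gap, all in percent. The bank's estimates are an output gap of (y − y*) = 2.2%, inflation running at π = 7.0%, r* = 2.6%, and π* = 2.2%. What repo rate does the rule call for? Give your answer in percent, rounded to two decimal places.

14.20%

i = 2.6 + 7.0 + 0.5 × (7.0 − 2.2) + 1 × 2.2
   = 2.6 + 7 + 2.4 + 2.2 = 14.20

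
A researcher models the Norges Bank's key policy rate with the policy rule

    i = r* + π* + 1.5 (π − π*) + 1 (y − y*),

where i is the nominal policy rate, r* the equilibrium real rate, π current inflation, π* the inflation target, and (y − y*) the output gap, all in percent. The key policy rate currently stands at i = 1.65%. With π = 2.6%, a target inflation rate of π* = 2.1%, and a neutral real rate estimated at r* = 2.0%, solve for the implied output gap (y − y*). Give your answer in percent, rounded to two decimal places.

-3.20%

1 (y − y*) = 1.65 − 2.0 − 2.1 − 1.5 × (2.6 − 2.1) = -3.2
(y − y*) = -3.2 / 1 = -3.20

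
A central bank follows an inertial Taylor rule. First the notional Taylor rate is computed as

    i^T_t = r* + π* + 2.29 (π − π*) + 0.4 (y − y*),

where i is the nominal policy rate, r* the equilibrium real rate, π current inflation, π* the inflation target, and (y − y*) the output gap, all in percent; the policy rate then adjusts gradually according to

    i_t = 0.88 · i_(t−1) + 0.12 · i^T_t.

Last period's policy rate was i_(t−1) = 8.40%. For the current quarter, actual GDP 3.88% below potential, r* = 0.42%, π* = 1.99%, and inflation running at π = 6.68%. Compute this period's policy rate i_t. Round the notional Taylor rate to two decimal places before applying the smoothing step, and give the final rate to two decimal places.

8.78%

Output 3.88% below potential → (y − y*) = -3.88.
i^T_t = 0.42 + 1.99 + 2.29 × (6.68 − 1.99) + 0.4 × (-3.88)
   = 0.42 + 1.99 + 10.7401 − 1.552 = 11.60
i_t = 0.88 × 8.40 + 0.12 × 11.60 = 7.392 + 1.392 = 8.78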